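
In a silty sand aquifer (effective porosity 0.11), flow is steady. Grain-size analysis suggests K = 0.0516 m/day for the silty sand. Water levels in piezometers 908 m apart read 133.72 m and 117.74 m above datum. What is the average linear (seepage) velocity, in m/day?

Hydraulic gradient i = (133.72 − 117.74) / 908 = 15.98 / 908 = 0.01760.
Darcy flux q = K · i = 0.05160 × 0.01760 = 0.0009081 m/day.
Seepage velocity v = q / n_e = 0.0009081 / 0.11 = 0.008256 m/day.

0.00826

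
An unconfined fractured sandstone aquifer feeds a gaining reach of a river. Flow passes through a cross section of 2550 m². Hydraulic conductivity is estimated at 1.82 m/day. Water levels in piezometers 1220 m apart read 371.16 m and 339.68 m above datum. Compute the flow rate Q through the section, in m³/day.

120

Hydraulic gradient i = (371.16 − 339.68) / 1220 = 31.48 / 1220 = 0.02580.
Darcy's law: Q = K · A · i = 1.820 × 2550 × 0.02580 = 119.8 m³/day.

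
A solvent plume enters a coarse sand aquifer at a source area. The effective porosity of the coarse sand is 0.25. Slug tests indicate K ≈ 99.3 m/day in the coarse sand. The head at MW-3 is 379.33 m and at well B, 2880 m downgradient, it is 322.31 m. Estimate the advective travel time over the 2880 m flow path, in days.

366

Hydraulic gradient i = (379.33 − 322.31) / 2880 = 57.02 / 2880 = 0.01980.
Darcy flux q = K · i = 99.30 × 0.01980 = 1.966 m/day.
Seepage velocity v = q / n_e = 1.966 / 0.25 = 7.864 m/day.
Travel time t = L / v = 2880 / 7.864 = 366.2 days.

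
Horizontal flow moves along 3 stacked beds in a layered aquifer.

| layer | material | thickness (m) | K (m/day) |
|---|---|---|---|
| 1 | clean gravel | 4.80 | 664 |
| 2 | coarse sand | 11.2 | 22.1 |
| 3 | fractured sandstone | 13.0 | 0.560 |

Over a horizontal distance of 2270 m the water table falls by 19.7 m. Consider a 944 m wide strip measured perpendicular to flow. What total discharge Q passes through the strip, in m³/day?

Flow is parallel to layering, so each bed carries its own Darcy discharge and the transmissivities add.
Σ(K_i·b_i) = 664×4.80 + 22.1×11.2 + 0.560×13.0 = 3442 m²/day.
Hydraulic gradient i = Δh / L = 19.7 / 2270 = 0.008678.
Q = Σ(K_i·b_i) · W · i = 3442 × 944 × 0.008678 = 28198 m³/day.

28200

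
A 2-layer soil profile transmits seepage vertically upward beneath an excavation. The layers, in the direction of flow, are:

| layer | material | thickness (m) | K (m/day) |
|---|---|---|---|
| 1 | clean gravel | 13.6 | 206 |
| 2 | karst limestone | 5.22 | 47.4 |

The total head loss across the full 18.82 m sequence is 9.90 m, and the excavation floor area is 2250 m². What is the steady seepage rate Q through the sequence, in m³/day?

Flow is perpendicular to layering, so the layers act in series and the equivalent K is the thickness-weighted harmonic mean.
Total thickness L = 13.6 + 5.22 = 18.82 m.
Σ(b_i/K_i) = 13.6/206 + 5.22/47.4 = 0.1761 d.
K_eq = L / Σ(b_i/K_i) = 18.82 / 0.1761 = 106.8 m/day.
Q = K_eq · A · (Δh/L) = 106.8 × 2250 × (9.90/18.82) = 1.265e+05 m³/day.

126000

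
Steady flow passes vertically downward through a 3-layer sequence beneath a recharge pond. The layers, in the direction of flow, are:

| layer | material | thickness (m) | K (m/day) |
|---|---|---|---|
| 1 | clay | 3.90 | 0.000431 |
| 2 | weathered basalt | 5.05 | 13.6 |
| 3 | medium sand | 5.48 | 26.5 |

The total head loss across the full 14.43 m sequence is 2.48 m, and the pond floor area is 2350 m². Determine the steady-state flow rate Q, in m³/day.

Flow is perpendicular to layering, so the layers act in series and the equivalent K is the thickness-weighted harmonic mean.
Total thickness L = 3.90 + 5.05 + 5.48 = 14.43 m.
Σ(b_i/K_i) = 3.90/0.000431 + 5.05/13.6 + 5.48/26.5 = 9049 d.
K_eq = L / Σ(b_i/K_i) = 14.43 / 9049 = 0.001595 m/day.
Q = K_eq · A · (Δh/L) = 0.001595 × 2350 × (2.48/14.43) = 0.6440 m³/day.

0.644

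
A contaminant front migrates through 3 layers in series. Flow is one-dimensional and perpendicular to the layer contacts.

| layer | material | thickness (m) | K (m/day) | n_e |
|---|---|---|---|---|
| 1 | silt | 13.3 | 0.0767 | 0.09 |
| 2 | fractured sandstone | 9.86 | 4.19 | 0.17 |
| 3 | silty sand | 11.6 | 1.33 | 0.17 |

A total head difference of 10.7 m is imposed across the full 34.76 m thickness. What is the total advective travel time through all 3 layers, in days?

83.5

With flow normal to the layers, continuity requires the same specific discharge q through every layer.
Σ(b_i/K_i) = 13.3/0.0767 + 9.86/4.19 + 11.6/1.33 = 184.5 d.
q = Δh / Σ(b_i/K_i) = 10.7 / 184.5 = 0.05800 m/day.
In each layer the seepage velocity is v_i = q/n_i, so the layer transit time is t_i = b_i·n_i / q:
  layer 1 (silt): t_1 = 13.3 × 0.09 / 0.05800 = 20.64 d
  layer 2 (fractured sandstone): t_2 = 9.86 × 0.17 / 0.05800 = 28.90 d
  layer 3 (silty sand): t_3 = 11.6 × 0.17 / 0.05800 = 34.00 d
Total t = Σ t_i = 83.54 days.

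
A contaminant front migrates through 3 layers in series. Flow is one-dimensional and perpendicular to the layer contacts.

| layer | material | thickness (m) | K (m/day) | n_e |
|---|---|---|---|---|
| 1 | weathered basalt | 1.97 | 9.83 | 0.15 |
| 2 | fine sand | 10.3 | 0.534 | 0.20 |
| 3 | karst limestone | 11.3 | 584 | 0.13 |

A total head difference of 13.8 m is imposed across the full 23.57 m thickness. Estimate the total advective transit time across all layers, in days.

5.41

With flow normal to the layers, continuity requires the same specific discharge q through every layer.
Σ(b_i/K_i) = 1.97/9.83 + 10.3/0.534 + 11.3/584 = 19.51 d.
q = Δh / Σ(b_i/K_i) = 13.8 / 19.51 = 0.7074 m/day.
In each layer the seepage velocity is v_i = q/n_i, so the layer transit time is t_i = b_i·n_i / q:
  layer 1 (weathered basalt): t_1 = 1.97 × 0.15 / 0.7074 = 0.4177 d
  layer 2 (fine sand): t_2 = 10.3 × 0.20 / 0.7074 = 2.912 d
  layer 3 (karst limestone): t_3 = 11.3 × 0.13 / 0.7074 = 2.077 d
Total t = Σ t_i = 5.406 days.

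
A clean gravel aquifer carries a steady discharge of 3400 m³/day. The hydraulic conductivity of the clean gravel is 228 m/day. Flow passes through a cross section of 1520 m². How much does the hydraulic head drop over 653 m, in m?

From Q = K·A·i, i = Q / (K·A) = 3400 / (228.0 × 1520) = 0.009811.
Head loss Δh = i · L = 0.009811 × 653 = 6.406 m.

6.41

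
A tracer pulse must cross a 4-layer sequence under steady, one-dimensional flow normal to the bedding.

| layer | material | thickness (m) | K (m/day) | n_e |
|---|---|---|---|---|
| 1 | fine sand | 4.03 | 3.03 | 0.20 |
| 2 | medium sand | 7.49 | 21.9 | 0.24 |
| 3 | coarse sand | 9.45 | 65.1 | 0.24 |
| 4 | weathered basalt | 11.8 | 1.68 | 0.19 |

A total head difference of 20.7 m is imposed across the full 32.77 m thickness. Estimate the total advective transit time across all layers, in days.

3.04

With flow normal to the layers, continuity requires the same specific discharge q through every layer.
Σ(b_i/K_i) = 4.03/3.03 + 7.49/21.9 + 9.45/65.1 + 11.8/1.68 = 8.841 d.
q = Δh / Σ(b_i/K_i) = 20.7 / 8.841 = 2.341 m/day.
In each layer the seepage velocity is v_i = q/n_i, so the layer transit time is t_i = b_i·n_i / q:
  layer 1 (fine sand): t_1 = 4.03 × 0.20 / 2.341 = 0.3442 d
  layer 2 (medium sand): t_2 = 7.49 × 0.24 / 2.341 = 0.7678 d
  layer 3 (coarse sand): t_3 = 9.45 × 0.24 / 2.341 = 0.9687 d
  layer 4 (weathered basalt): t_4 = 11.8 × 0.19 / 2.341 = 0.9576 d
Total t = Σ t_i = 3.038 days.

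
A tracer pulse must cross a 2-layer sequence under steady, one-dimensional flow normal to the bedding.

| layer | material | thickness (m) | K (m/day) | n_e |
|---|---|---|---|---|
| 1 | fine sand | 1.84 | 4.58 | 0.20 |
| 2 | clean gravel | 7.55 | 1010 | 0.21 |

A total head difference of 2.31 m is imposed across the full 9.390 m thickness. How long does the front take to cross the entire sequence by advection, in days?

0.346

With flow normal to the layers, continuity requires the same specific discharge q through every layer.
Σ(b_i/K_i) = 1.84/4.58 + 7.55/1010 = 0.4092 d.
q = Δh / Σ(b_i/K_i) = 2.31 / 0.4092 = 5.645 m/day.
In each layer the seepage velocity is v_i = q/n_i, so the layer transit time is t_i = b_i·n_i / q:
  layer 1 (fine sand): t_1 = 1.84 × 0.20 / 5.645 = 0.06519 d
  layer 2 (clean gravel): t_2 = 7.55 × 0.21 / 5.645 = 0.2809 d
Total t = Σ t_i = 0.3461 days.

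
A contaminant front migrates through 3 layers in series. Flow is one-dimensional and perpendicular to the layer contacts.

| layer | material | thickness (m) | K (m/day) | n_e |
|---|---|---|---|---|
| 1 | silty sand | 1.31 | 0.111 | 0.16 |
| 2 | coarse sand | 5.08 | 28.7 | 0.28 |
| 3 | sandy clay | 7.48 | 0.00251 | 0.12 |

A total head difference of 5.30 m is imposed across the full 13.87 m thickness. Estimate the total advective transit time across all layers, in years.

3.91

With flow normal to the layers, continuity requires the same specific discharge q through every layer.
Σ(b_i/K_i) = 1.31/0.111 + 5.08/28.7 + 7.48/0.00251 = 2992 d.
q = Δh / Σ(b_i/K_i) = 5.30 / 2992 = 0.001771 m/day.
In each layer the seepage velocity is v_i = q/n_i, so the layer transit time is t_i = b_i·n_i / q:
  layer 1 (silty sand): t_1 = 1.31 × 0.16 / 0.001771 = 118.3 d
  layer 2 (coarse sand): t_2 = 5.08 × 0.28 / 0.001771 = 803.0 d
  layer 3 (sandy clay): t_3 = 7.48 × 0.12 / 0.001771 = 506.7 d
Total t = Σ t_i = 1428 days = 3.910 years.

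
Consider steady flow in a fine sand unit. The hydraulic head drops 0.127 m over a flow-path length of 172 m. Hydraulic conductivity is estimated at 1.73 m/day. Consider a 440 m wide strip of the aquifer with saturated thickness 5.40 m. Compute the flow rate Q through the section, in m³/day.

Cross-sectional area A = 440 × 5.40 = 2376 m².
Hydraulic gradient i = Δh / L = 0.127 / 172 = 0.0007384.
Darcy's law: Q = K · A · i = 1.730 × 2376 × 0.0007384 = 3.035 m³/day.

3.04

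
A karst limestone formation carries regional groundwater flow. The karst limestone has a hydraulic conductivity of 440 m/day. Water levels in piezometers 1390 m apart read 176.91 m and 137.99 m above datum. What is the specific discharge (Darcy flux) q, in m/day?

12.3

Hydraulic gradient i = (176.91 − 137.99) / 1390 = 38.92 / 1390 = 0.02800.
Specific discharge q = K · i = 440.0 × 0.02800 = 12.32 m/day.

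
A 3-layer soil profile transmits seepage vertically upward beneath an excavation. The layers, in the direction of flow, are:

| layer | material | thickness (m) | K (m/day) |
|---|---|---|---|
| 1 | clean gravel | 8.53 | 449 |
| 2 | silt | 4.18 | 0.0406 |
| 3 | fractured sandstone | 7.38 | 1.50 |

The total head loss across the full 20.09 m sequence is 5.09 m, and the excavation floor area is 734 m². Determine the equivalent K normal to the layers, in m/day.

0.186

Flow is perpendicular to layering, so the layers act in series and the equivalent K is the thickness-weighted harmonic mean.
Total thickness L = 8.53 + 4.18 + 7.38 = 20.09 m.
Σ(b_i/K_i) = 8.53/449 + 4.18/0.0406 + 7.38/1.50 = 107.9 d.
K_eq = L / Σ(b_i/K_i) = 20.09 / 107.9 = 0.1862 m/day.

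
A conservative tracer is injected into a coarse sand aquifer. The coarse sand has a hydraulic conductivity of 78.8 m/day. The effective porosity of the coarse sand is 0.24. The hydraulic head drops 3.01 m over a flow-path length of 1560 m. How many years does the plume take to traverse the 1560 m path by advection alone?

6.74

Hydraulic gradient i = Δh / L = 3.01 / 1560 = 0.001929.
Darcy flux q = K · i = 78.80 × 0.001929 = 0.1520 m/day.
Seepage velocity v = q / n_e = 0.1520 / 0.24 = 0.6335 m/day.
Travel time t = L / v = 1560 / 0.6335 = 2462 days = 6.742 years.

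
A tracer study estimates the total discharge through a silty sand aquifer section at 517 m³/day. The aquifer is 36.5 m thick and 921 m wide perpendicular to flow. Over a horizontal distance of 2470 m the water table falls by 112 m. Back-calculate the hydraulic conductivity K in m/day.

Cross-sectional area A = 921 × 36.5 = 33616 m².
Hydraulic gradient i = Δh / L = 112 / 2470 = 0.04534.
From Q = K·A·i, K = Q / (A·i) = 517 / (33616 × 0.04534) = 0.3392 m/day.

0.339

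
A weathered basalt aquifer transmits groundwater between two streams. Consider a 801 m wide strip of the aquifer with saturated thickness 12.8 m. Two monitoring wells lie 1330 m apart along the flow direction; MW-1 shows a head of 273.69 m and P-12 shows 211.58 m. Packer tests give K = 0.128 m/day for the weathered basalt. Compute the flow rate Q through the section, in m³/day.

61.3

Cross-sectional area A = 801 × 12.8 = 10253 m².
Hydraulic gradient i = (273.69 − 211.58) / 1330 = 62.11 / 1330 = 0.04670.
Darcy's law: Q = K · A · i = 0.1280 × 10253 × 0.04670 = 61.29 m³/day.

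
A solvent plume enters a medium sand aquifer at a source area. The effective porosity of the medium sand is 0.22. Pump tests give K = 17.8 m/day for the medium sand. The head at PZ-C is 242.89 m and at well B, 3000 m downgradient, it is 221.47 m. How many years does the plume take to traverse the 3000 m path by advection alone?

14.2

Hydraulic gradient i = (242.89 − 221.47) / 3000 = 21.42 / 3000 = 0.007140.
Darcy flux q = K · i = 17.80 × 0.007140 = 0.1271 m/day.
Seepage velocity v = q / n_e = 0.1271 / 0.22 = 0.5777 m/day.
Travel time t = L / v = 3000 / 0.5777 = 5193 days = 14.22 years.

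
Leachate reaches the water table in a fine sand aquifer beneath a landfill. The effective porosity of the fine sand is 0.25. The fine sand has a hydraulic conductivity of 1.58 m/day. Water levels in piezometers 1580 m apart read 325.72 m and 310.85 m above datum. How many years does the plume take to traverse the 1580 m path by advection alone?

72.7

Hydraulic gradient i = (325.72 − 310.85) / 1580 = 14.87 / 1580 = 0.009411.
Darcy flux q = K · i = 1.580 × 0.009411 = 0.01487 m/day.
Seepage velocity v = q / n_e = 0.01487 / 0.25 = 0.05948 m/day.
Travel time t = L / v = 1580 / 0.05948 = 26564 days = 72.73 years.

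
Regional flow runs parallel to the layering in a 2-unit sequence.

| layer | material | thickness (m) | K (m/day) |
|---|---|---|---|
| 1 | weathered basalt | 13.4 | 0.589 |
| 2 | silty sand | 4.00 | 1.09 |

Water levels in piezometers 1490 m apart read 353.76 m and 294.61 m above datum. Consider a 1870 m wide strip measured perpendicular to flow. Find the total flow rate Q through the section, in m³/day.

Flow is parallel to layering, so each bed carries its own Darcy discharge and the transmissivities add.
Σ(K_i·b_i) = 0.589×13.4 + 1.09×4.00 = 12.25 m²/day.
Hydraulic gradient i = (353.76 − 294.61) / 1490 = 59.15 / 1490 = 0.03970.
Q = Σ(K_i·b_i) · W · i = 12.25 × 1870 × 0.03970 = 909.6 m³/day.

910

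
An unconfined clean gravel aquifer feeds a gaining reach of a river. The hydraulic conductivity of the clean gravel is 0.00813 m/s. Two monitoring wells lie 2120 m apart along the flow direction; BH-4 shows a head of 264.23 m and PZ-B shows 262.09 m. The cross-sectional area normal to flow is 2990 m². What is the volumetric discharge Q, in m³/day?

Convert K: 0.00813 m/s × 86400 = 702.4 m/day.
Hydraulic gradient i = (264.23 − 262.09) / 2120 = 2.14 / 2120 = 0.001009.
Darcy's law: Q = K · A · i = 702.4 × 2990 × 0.001009 = 2120 m³/day.

2120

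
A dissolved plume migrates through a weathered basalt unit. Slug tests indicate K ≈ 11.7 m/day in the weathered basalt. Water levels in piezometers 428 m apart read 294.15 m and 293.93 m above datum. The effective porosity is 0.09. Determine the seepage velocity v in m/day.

0.0668

Hydraulic gradient i = (294.15 − 293.93) / 428 = 0.22 / 428 = 0.0005140.
Darcy flux q = K · i = 11.70 × 0.0005140 = 0.006014 m/day.
Seepage velocity v = q / n_e = 0.006014 / 0.09 = 0.06682 m/day.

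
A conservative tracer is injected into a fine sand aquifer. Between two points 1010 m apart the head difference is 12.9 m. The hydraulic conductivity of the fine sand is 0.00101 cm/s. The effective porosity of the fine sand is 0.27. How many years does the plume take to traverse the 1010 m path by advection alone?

Convert K: 0.00101 cm/s × 864 = 0.8726 m/day.
Hydraulic gradient i = Δh / L = 12.9 / 1010 = 0.01277.
Darcy flux q = K · i = 0.8726 × 0.01277 = 0.01115 m/day.
Seepage velocity v = q / n_e = 0.01115 / 0.27 = 0.04128 m/day.
Travel time t = L / v = 1010 / 0.04128 = 24467 days = 66.99 years.

67.0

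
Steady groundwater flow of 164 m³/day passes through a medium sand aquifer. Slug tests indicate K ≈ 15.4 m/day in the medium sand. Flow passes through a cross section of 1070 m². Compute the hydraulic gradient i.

From Q = K·A·i, i = Q / (K·A) = 164 / (15.40 × 1070) = 0.009953.

0.00995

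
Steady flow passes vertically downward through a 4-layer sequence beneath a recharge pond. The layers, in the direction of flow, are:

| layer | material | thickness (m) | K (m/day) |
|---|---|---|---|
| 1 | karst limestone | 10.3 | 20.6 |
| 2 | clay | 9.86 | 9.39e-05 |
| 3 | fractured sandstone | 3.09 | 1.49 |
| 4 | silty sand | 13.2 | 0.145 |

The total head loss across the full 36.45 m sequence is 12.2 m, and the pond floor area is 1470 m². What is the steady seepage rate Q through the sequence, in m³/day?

Flow is perpendicular to layering, so the layers act in series and the equivalent K is the thickness-weighted harmonic mean.
Total thickness L = 10.3 + 9.86 + 3.09 + 13.2 = 36.45 m.
Σ(b_i/K_i) = 10.3/20.6 + 9.86/9.39e-05 + 3.09/1.49 + 13.2/0.145 = 1.051e+05 d.
K_eq = L / Σ(b_i/K_i) = 36.45 / 1.051e+05 = 0.0003468 m/day.
Q = K_eq · A · (Δh/L) = 0.0003468 × 1470 × (12.2/36.45) = 0.1706 m³/day.

0.171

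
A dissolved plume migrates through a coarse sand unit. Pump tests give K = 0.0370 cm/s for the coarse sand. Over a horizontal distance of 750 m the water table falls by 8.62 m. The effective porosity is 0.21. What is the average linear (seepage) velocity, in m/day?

1.75

Convert K: 0.0370 cm/s × 864 = 31.97 m/day.
Hydraulic gradient i = Δh / L = 8.62 / 750 = 0.01149.
Darcy flux q = K · i = 31.97 × 0.01149 = 0.3674 m/day.
Seepage velocity v = q / n_e = 0.3674 / 0.21 = 1.750 m/day.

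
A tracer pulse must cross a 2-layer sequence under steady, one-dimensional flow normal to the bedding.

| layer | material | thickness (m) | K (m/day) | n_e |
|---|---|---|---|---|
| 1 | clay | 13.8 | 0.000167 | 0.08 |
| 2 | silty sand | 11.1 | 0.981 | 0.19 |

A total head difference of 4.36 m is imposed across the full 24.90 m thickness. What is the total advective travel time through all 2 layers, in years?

With flow normal to the layers, continuity requires the same specific discharge q through every layer.
Σ(b_i/K_i) = 13.8/0.000167 + 11.1/0.981 = 82646 d.
q = Δh / Σ(b_i/K_i) = 4.36 / 82646 = 5.276e-05 m/day.
In each layer the seepage velocity is v_i = q/n_i, so the layer transit time is t_i = b_i·n_i / q:
  layer 1 (clay): t_1 = 13.8 × 0.08 / 5.276e-05 = 20927 d
  layer 2 (silty sand): t_2 = 11.1 × 0.19 / 5.276e-05 = 39977 d
Total t = Σ t_i = 60904 days = 166.7 years.

167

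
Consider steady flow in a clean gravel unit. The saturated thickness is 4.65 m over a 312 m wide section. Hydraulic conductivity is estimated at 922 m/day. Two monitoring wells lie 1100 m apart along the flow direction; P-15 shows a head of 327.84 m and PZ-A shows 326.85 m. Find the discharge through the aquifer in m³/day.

Cross-sectional area A = 312 × 4.65 = 1451 m².
Hydraulic gradient i = (327.84 − 326.85) / 1100 = 0.99 / 1100 = 0.0009000.
Darcy's law: Q = K · A · i = 922.0 × 1451 × 0.0009000 = 1204 m³/day.

1200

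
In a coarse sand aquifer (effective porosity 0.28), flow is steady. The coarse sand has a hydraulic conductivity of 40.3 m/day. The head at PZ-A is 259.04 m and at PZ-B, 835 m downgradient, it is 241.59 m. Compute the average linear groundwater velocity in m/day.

3.01

Hydraulic gradient i = (259.04 − 241.59) / 835 = 17.45 / 835 = 0.02090.
Darcy flux q = K · i = 40.30 × 0.02090 = 0.8422 m/day.
Seepage velocity v = q / n_e = 0.8422 / 0.28 = 3.008 m/day.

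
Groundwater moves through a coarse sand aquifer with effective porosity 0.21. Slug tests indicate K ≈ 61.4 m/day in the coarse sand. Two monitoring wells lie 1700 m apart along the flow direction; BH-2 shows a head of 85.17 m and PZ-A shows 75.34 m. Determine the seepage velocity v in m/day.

1.69

Hydraulic gradient i = (85.17 − 75.34) / 1700 = 9.83 / 1700 = 0.005782.
Darcy flux q = K · i = 61.40 × 0.005782 = 0.3550 m/day.
Seepage velocity v = q / n_e = 0.3550 / 0.21 = 1.691 m/day.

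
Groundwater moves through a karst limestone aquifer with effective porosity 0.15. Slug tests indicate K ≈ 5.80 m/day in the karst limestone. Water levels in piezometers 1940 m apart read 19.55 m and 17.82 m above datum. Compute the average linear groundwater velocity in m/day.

0.0345

Hydraulic gradient i = (19.55 − 17.82) / 1940 = 1.73 / 1940 = 0.0008918.
Darcy flux q = K · i = 5.800 × 0.0008918 = 0.005172 m/day.
Seepage velocity v = q / n_e = 0.005172 / 0.15 = 0.03448 m/day.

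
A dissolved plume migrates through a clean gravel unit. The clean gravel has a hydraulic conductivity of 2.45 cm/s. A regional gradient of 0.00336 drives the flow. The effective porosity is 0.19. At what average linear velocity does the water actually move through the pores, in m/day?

Convert K: 2.45 cm/s × 864 = 2117 m/day.
Hydraulic gradient i = 0.00336.
Darcy flux q = K · i = 2117 × 0.003360 = 7.112 m/day.
Seepage velocity v = q / n_e = 7.112 / 0.19 = 37.43 m/day.

37.4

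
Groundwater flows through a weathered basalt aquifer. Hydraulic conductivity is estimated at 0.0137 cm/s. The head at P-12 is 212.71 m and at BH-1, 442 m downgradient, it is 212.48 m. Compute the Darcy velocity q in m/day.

0.00616

Convert K: 0.0137 cm/s × 864 = 11.84 m/day.
Hydraulic gradient i = (212.71 − 212.48) / 442 = 0.23 / 442 = 0.0005204.
Specific discharge q = K · i = 11.84 × 0.0005204 = 0.006159 m/day.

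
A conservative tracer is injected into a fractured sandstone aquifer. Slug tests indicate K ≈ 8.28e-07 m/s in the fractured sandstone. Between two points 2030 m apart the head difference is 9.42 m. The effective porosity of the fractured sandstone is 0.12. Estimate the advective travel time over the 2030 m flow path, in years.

Convert K: 8.28e-07 m/s × 86400 = 0.07154 m/day.
Hydraulic gradient i = Δh / L = 9.42 / 2030 = 0.004640.
Darcy flux q = K · i = 0.07154 × 0.004640 = 0.0003320 m/day.
Seepage velocity v = q / n_e = 0.0003320 / 0.12 = 0.002766 m/day.
Travel time t = L / v = 2030 / 0.002766 = 7.338e+05 days = 2009 years.

2010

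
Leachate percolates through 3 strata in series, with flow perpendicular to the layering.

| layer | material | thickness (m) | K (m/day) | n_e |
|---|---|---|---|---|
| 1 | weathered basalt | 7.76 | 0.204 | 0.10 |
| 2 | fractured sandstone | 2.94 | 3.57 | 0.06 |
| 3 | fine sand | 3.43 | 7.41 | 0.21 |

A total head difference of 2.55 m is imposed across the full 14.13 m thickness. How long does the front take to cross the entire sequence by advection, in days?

With flow normal to the layers, continuity requires the same specific discharge q through every layer.
Σ(b_i/K_i) = 7.76/0.204 + 2.94/3.57 + 3.43/7.41 = 39.33 d.
q = Δh / Σ(b_i/K_i) = 2.55 / 39.33 = 0.06484 m/day.
In each layer the seepage velocity is v_i = q/n_i, so the layer transit time is t_i = b_i·n_i / q:
  layer 1 (weathered basalt): t_1 = 7.76 × 0.10 / 0.06484 = 11.97 d
  layer 2 (fractured sandstone): t_2 = 2.94 × 0.06 / 0.06484 = 2.720 d
  layer 3 (fine sand): t_3 = 3.43 × 0.21 / 0.06484 = 11.11 d
Total t = Σ t_i = 25.80 days.

25.8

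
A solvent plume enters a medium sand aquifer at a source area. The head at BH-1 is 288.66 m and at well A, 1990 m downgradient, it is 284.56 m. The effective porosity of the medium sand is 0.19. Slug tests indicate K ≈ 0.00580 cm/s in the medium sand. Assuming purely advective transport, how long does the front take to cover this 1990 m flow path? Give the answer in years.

100

Convert K: 0.00580 cm/s × 864 = 5.011 m/day.
Hydraulic gradient i = (288.66 − 284.56) / 1990 = 4.1 / 1990 = 0.002060.
Darcy flux q = K · i = 5.011 × 0.002060 = 0.01032 m/day.
Seepage velocity v = q / n_e = 0.01032 / 0.19 = 0.05434 m/day.
Travel time t = L / v = 1990 / 0.05434 = 36621 days = 100.3 years.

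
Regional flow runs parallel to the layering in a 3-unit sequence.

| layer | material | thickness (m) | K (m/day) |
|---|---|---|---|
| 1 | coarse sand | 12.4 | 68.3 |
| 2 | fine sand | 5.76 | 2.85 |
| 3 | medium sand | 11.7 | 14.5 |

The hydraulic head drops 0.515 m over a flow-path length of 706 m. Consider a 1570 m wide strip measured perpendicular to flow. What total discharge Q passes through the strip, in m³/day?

Flow is parallel to layering, so each bed carries its own Darcy discharge and the transmissivities add.
Σ(K_i·b_i) = 68.3×12.4 + 2.85×5.76 + 14.5×11.7 = 1033 m²/day.
Hydraulic gradient i = Δh / L = 0.515 / 706 = 0.0007295.
Q = Σ(K_i·b_i) · W · i = 1033 × 1570 × 0.0007295 = 1183 m³/day.

1180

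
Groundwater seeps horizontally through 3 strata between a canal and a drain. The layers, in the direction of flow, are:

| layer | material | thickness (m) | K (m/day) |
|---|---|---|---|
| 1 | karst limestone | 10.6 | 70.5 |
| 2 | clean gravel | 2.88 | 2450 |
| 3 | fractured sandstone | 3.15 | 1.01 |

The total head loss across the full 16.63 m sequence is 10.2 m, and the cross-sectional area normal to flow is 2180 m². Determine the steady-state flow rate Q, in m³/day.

6800

Flow is perpendicular to layering, so the layers act in series and the equivalent K is the thickness-weighted harmonic mean.
Total thickness L = 10.6 + 2.88 + 3.15 = 16.63 m.
Σ(b_i/K_i) = 10.6/70.5 + 2.88/2450 + 3.15/1.01 = 3.270 d.
K_eq = L / Σ(b_i/K_i) = 16.63 / 3.270 = 5.085 m/day.
Q = K_eq · A · (Δh/L) = 5.085 × 2180 × (10.2/16.63) = 6799 m³/day.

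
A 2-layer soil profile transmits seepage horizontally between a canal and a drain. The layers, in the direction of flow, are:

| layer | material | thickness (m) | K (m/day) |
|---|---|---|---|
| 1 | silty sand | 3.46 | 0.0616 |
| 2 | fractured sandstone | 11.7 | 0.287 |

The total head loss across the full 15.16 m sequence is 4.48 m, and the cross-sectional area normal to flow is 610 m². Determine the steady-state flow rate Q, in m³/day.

Flow is perpendicular to layering, so the layers act in series and the equivalent K is the thickness-weighted harmonic mean.
Total thickness L = 3.46 + 11.7 = 15.16 m.
Σ(b_i/K_i) = 3.46/0.0616 + 11.7/0.287 = 96.94 d.
K_eq = L / Σ(b_i/K_i) = 15.16 / 96.94 = 0.1564 m/day.
Q = K_eq · A · (Δh/L) = 0.1564 × 610 × (4.48/15.16) = 28.19 m³/day.

28.2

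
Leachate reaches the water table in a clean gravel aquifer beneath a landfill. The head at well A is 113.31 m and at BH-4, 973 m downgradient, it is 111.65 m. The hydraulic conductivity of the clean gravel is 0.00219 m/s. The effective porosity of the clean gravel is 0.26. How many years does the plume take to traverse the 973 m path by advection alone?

Convert K: 0.00219 m/s × 86400 = 189.2 m/day.
Hydraulic gradient i = (113.31 − 111.65) / 973 = 1.66 / 973 = 0.001706.
Darcy flux q = K · i = 189.2 × 0.001706 = 0.3228 m/day.
Seepage velocity v = q / n_e = 0.3228 / 0.26 = 1.242 m/day.
Travel time t = L / v = 973 / 1.242 = 783.7 days = 2.146 years.

2.15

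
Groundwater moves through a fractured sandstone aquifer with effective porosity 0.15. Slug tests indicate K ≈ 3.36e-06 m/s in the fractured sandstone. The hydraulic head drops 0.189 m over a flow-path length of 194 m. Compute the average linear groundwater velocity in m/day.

Convert K: 3.36e-06 m/s × 86400 = 0.2903 m/day.
Hydraulic gradient i = Δh / L = 0.189 / 194 = 0.0009742.
Darcy flux q = K · i = 0.2903 × 0.0009742 = 0.0002828 m/day.
Seepage velocity v = q / n_e = 0.0002828 / 0.15 = 0.001885 m/day.

0.00189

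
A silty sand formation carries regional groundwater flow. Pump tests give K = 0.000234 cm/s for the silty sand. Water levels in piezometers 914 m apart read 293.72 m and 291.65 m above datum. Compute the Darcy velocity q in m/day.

Convert K: 0.000234 cm/s × 864 = 0.2022 m/day.
Hydraulic gradient i = (293.72 − 291.65) / 914 = 2.07 / 914 = 0.002265.
Specific discharge q = K · i = 0.2022 × 0.002265 = 0.0004579 m/day.

0.000458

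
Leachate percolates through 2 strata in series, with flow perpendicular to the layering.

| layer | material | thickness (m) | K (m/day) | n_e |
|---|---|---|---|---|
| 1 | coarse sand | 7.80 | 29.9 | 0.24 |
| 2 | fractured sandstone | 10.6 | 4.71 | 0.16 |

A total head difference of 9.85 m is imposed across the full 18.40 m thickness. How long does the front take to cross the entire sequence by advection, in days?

0.910

With flow normal to the layers, continuity requires the same specific discharge q through every layer.
Σ(b_i/K_i) = 7.80/29.9 + 10.6/4.71 = 2.511 d.
q = Δh / Σ(b_i/K_i) = 9.85 / 2.511 = 3.922 m/day.
In each layer the seepage velocity is v_i = q/n_i, so the layer transit time is t_i = b_i·n_i / q:
  layer 1 (coarse sand): t_1 = 7.80 × 0.24 / 3.922 = 0.4773 d
  layer 2 (fractured sandstone): t_2 = 10.6 × 0.16 / 3.922 = 0.4324 d
Total t = Σ t_i = 0.9097 days.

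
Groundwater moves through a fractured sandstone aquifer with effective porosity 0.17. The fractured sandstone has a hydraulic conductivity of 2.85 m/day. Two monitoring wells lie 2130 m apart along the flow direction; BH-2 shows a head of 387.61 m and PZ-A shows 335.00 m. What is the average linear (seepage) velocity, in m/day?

Hydraulic gradient i = (387.61 − 335.00) / 2130 = 52.61 / 2130 = 0.02470.
Darcy flux q = K · i = 2.850 × 0.02470 = 0.07039 m/day.
Seepage velocity v = q / n_e = 0.07039 / 0.17 = 0.4141 m/day.

0.414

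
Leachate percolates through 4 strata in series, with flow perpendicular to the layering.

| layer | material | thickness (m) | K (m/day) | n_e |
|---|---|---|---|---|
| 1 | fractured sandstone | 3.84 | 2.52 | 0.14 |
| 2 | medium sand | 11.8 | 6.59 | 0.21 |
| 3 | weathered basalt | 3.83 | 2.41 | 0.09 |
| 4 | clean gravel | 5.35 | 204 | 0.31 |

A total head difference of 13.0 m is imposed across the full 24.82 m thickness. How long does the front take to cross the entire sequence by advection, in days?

With flow normal to the layers, continuity requires the same specific discharge q through every layer.
Σ(b_i/K_i) = 3.84/2.52 + 11.8/6.59 + 3.83/2.41 + 5.35/204 = 4.930 d.
q = Δh / Σ(b_i/K_i) = 13.0 / 4.930 = 2.637 m/day.
In each layer the seepage velocity is v_i = q/n_i, so the layer transit time is t_i = b_i·n_i / q:
  layer 1 (fractured sandstone): t_1 = 3.84 × 0.14 / 2.637 = 0.2039 d
  layer 2 (medium sand): t_2 = 11.8 × 0.21 / 2.637 = 0.9397 d
  layer 3 (weathered basalt): t_3 = 3.83 × 0.09 / 2.637 = 0.1307 d
  layer 4 (clean gravel): t_4 = 5.35 × 0.31 / 2.637 = 0.6289 d
Total t = Σ t_i = 1.903 days.

1.90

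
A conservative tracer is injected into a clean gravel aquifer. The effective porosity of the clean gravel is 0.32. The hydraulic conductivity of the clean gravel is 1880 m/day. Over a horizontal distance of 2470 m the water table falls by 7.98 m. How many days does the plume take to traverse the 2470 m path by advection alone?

130

Hydraulic gradient i = Δh / L = 7.98 / 2470 = 0.003231.
Darcy flux q = K · i = 1880 × 0.003231 = 6.074 m/day.
Seepage velocity v = q / n_e = 6.074 / 0.32 = 18.98 m/day.
Travel time t = L / v = 2470 / 18.98 = 130.1 days.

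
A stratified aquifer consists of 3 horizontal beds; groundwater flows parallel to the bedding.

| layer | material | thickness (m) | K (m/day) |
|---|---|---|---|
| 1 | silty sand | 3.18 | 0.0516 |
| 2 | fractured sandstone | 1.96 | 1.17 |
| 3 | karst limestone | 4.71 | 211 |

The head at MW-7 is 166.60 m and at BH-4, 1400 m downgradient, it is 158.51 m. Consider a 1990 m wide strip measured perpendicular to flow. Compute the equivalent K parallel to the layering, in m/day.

Flow is parallel to layering, so each bed carries its own Darcy discharge and the transmissivities add.
Σ(K_i·b_i) = 0.0516×3.18 + 1.17×1.96 + 211×4.71 = 996.3 m²/day.
Total thickness b = 9.850 m, so K_eq = Σ(K_i·b_i)/b = 101.1 m/day.

101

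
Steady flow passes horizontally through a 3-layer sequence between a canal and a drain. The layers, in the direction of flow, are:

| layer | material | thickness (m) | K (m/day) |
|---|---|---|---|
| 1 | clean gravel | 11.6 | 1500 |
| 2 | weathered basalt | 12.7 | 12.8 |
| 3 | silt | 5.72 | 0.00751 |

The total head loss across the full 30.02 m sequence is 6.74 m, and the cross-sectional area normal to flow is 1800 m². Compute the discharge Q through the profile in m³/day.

15.9

Flow is perpendicular to layering, so the layers act in series and the equivalent K is the thickness-weighted harmonic mean.
Total thickness L = 11.6 + 12.7 + 5.72 = 30.02 m.
Σ(b_i/K_i) = 11.6/1500 + 12.7/12.8 + 5.72/0.00751 = 762.7 d.
K_eq = L / Σ(b_i/K_i) = 30.02 / 762.7 = 0.03936 m/day.
Q = K_eq · A · (Δh/L) = 0.03936 × 1800 × (6.74/30.02) = 15.91 m³/day.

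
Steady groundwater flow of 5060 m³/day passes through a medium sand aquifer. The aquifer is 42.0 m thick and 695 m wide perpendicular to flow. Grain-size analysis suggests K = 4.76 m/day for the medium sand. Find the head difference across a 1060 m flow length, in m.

Cross-sectional area A = 695 × 42.0 = 29190 m².
From Q = K·A·i, i = Q / (K·A) = 5060 / (4.760 × 29190) = 0.03642.
Head loss Δh = i · L = 0.03642 × 1060 = 38.60 m.

38.6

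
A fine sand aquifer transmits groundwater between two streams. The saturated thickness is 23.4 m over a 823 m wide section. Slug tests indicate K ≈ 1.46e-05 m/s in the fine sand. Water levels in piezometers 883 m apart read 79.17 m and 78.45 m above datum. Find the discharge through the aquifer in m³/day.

Convert K: 1.46e-05 m/s × 86400 = 1.261 m/day.
Cross-sectional area A = 823 × 23.4 = 19258 m².
Hydraulic gradient i = (79.17 − 78.45) / 883 = 0.72 / 883 = 0.0008154.
Darcy's law: Q = K · A · i = 1.261 × 19258 × 0.0008154 = 19.81 m³/day.

19.8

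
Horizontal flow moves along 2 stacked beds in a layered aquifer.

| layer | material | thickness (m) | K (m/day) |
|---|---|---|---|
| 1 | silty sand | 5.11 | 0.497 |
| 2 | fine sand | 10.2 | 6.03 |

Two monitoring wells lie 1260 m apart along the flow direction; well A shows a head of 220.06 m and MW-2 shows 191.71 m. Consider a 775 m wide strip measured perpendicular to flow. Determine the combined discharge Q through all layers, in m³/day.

Flow is parallel to layering, so each bed carries its own Darcy discharge and the transmissivities add.
Σ(K_i·b_i) = 0.497×5.11 + 6.03×10.2 = 64.05 m²/day.
Hydraulic gradient i = (220.06 − 191.71) / 1260 = 28.35 / 1260 = 0.02250.
Q = Σ(K_i·b_i) · W · i = 64.05 × 775 × 0.02250 = 1117 m³/day.

1120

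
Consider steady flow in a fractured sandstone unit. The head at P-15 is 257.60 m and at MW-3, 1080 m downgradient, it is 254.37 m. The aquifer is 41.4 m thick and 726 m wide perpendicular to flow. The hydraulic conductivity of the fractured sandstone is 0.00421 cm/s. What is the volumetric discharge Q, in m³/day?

Convert K: 0.00421 cm/s × 864 = 3.637 m/day.
Cross-sectional area A = 726 × 41.4 = 30056 m².
Hydraulic gradient i = (257.60 − 254.37) / 1080 = 3.23 / 1080 = 0.002991.
Darcy's law: Q = K · A · i = 3.637 × 30056 × 0.002991 = 327.0 m³/day.

327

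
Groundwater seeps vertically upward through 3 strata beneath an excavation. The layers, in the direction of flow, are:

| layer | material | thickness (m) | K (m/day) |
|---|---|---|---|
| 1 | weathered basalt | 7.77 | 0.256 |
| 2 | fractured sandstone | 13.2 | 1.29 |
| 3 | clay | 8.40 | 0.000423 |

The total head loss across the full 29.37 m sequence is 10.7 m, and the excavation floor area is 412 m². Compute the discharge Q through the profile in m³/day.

Flow is perpendicular to layering, so the layers act in series and the equivalent K is the thickness-weighted harmonic mean.
Total thickness L = 7.77 + 13.2 + 8.40 = 29.37 m.
Σ(b_i/K_i) = 7.77/0.256 + 13.2/1.29 + 8.40/0.000423 = 19899 d.
K_eq = L / Σ(b_i/K_i) = 29.37 / 19899 = 0.001476 m/day.
Q = K_eq · A · (Δh/L) = 0.001476 × 412 × (10.7/29.37) = 0.2215 m³/day.

0.222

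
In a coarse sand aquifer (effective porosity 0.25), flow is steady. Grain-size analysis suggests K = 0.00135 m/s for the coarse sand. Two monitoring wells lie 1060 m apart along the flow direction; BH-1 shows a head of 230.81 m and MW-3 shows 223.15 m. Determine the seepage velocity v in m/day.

Convert K: 0.00135 m/s × 86400 = 116.6 m/day.
Hydraulic gradient i = (230.81 − 223.15) / 1060 = 7.66 / 1060 = 0.007226.
Darcy flux q = K · i = 116.6 × 0.007226 = 0.8429 m/day.
Seepage velocity v = q / n_e = 0.8429 / 0.25 = 3.372 m/day.

3.37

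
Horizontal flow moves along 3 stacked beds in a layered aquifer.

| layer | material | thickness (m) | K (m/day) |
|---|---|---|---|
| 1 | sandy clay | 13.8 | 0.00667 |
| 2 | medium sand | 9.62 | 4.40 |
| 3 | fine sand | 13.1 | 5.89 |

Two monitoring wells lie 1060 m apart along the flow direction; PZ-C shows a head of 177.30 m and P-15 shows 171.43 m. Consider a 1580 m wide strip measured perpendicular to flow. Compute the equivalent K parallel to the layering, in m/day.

3.27

Flow is parallel to layering, so each bed carries its own Darcy discharge and the transmissivities add.
Σ(K_i·b_i) = 0.00667×13.8 + 4.40×9.62 + 5.89×13.1 = 119.6 m²/day.
Total thickness b = 36.52 m, so K_eq = Σ(K_i·b_i)/b = 3.274 m/day.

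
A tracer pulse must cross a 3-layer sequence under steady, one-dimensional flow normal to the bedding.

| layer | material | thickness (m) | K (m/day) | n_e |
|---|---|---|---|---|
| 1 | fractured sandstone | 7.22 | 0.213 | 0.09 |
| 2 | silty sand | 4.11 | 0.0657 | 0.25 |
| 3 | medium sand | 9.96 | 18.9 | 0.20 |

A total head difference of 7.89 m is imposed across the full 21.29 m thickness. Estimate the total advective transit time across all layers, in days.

45.1

With flow normal to the layers, continuity requires the same specific discharge q through every layer.
Σ(b_i/K_i) = 7.22/0.213 + 4.11/0.0657 + 9.96/18.9 = 96.98 d.
q = Δh / Σ(b_i/K_i) = 7.89 / 96.98 = 0.08136 m/day.
In each layer the seepage velocity is v_i = q/n_i, so the layer transit time is t_i = b_i·n_i / q:
  layer 1 (fractured sandstone): t_1 = 7.22 × 0.09 / 0.08136 = 7.987 d
  layer 2 (silty sand): t_2 = 4.11 × 0.25 / 0.08136 = 12.63 d
  layer 3 (medium sand): t_3 = 9.96 × 0.20 / 0.08136 = 24.48 d
Total t = Σ t_i = 45.10 days.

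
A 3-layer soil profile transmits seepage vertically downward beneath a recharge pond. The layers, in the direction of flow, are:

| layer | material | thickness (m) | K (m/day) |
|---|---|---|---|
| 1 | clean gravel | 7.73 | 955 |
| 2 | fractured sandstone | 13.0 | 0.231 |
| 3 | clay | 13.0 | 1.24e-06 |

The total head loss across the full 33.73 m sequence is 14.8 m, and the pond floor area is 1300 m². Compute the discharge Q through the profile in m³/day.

Flow is perpendicular to layering, so the layers act in series and the equivalent K is the thickness-weighted harmonic mean.
Total thickness L = 7.73 + 13.0 + 13.0 = 33.73 m.
Σ(b_i/K_i) = 7.73/955 + 13.0/0.231 + 13.0/1.24e-06 = 1.048e+07 d.
K_eq = L / Σ(b_i/K_i) = 33.73 / 1.048e+07 = 3.217e-06 m/day.
Q = K_eq · A · (Δh/L) = 3.217e-06 × 1300 × (14.8/33.73) = 0.001835 m³/day.

0.00184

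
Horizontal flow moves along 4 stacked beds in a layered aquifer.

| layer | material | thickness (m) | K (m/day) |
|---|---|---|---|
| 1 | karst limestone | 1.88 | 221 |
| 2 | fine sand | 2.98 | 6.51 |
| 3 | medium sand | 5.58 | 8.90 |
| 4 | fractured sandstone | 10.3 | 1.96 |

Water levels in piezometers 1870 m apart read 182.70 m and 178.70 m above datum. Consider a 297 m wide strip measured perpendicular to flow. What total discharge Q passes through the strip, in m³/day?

321

Flow is parallel to layering, so each bed carries its own Darcy discharge and the transmissivities add.
Σ(K_i·b_i) = 221×1.88 + 6.51×2.98 + 8.90×5.58 + 1.96×10.3 = 504.7 m²/day.
Hydraulic gradient i = (182.70 − 178.70) / 1870 = 4 / 1870 = 0.002139.
Q = Σ(K_i·b_i) · W · i = 504.7 × 297 × 0.002139 = 320.7 m³/day.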